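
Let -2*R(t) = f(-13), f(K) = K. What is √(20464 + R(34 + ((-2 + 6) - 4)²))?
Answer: 3*√9098/2 ≈ 143.08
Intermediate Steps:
R(t) = 13/2 (R(t) = -½*(-13) = 13/2)
√(20464 + R(34 + ((-2 + 6) - 4)²)) = √(20464 + 13/2) = √(40941/2) = 3*√9098/2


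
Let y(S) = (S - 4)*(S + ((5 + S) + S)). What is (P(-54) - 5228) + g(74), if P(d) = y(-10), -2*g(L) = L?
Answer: -4915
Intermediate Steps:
g(L) = -L/2
y(S) = (-4 + S)*(5 + 3*S) (y(S) = (-4 + S)*(S + (5 + 2*S)) = (-4 + S)*(5 + 3*S))
P(d) = 350 (P(d) = -20 - 7*(-10) + 3*(-10)² = -20 + 70 + 3*100 = -20 + 70 + 300 = 350)
(P(-54) - 5228) + g(74) = (350 - 5228) - ½*74 = -4878 - 37 = -4915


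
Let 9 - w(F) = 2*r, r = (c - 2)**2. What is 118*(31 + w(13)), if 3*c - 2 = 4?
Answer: 4720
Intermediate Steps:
c = 2 (c = 2/3 + (1/3)*4 = 2/3 + 4/3 = 2)
r = 0 (r = (2 - 2)**2 = 0**2 = 0)
w(F) = 9 (w(F) = 9 - 2*0 = 9 - 1*0 = 9 + 0 = 9)
118*(31 + w(13)) = 118*(31 + 9) = 118*40 = 4720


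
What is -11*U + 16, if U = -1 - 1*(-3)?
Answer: -6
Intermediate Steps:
U = 2 (U = -1 + 3 = 2)
-11*U + 16 = -11*2 + 16 = -22 + 16 = -6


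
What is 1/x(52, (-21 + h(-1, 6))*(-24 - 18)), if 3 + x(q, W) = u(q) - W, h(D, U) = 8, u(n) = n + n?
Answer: -1/445 ≈ -0.0022472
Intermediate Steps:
u(n) = 2*n
x(q, W) = -3 - W + 2*q (x(q, W) = -3 + (2*q - W) = -3 + (-W + 2*q) = -3 - W + 2*q)
1/x(52, (-21 + h(-1, 6))*(-24 - 18)) = 1/(-3 - (-21 + 8)*(-24 - 18) + 2*52) = 1/(-3 - (-13)*(-42) + 104) = 1/(-3 - 1*546 + 104) = 1/(-3 - 546 + 104) = 1/(-445) = -1/445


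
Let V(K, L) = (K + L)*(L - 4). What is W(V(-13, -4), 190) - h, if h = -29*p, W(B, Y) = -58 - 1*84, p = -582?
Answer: -17020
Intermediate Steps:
V(K, L) = (-4 + L)*(K + L) (V(K, L) = (K + L)*(-4 + L) = (-4 + L)*(K + L))
W(B, Y) = -142 (W(B, Y) = -58 - 84 = -142)
h = 16878 (h = -29*(-582) = 16878)
W(V(-13, -4), 190) - h = -142 - 1*16878 = -142 - 16878 = -17020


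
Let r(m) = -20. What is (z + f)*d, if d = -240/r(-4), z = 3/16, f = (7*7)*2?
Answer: 4713/4 ≈ 1178.3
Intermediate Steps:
f = 98 (f = 49*2 = 98)
z = 3/16 (z = 3*(1/16) = 3/16 ≈ 0.18750)
d = 12 (d = -240/(-20) = -240*(-1/20) = 12)
(z + f)*d = (3/16 + 98)*12 = (1571/16)*12 = 4713/4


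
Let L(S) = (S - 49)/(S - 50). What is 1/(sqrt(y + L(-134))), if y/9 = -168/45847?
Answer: 38*sqrt(47389094706)/8111793 ≈ 1.0198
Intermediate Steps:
L(S) = (-49 + S)/(-50 + S)
y = -1512/45847 (y = 9*(-168/45847) = -1512/45847 ≈ -0.032979)
1/(sqrt(y + L(-134))) = 1/(sqrt(-1512/45847 + (-49 - 134)/(-50 - 134))) = 1/(sqrt(-1512/45847 - 183/(-184))) = 1/(sqrt(-1512/45847 - 1/184*(-183))) = 1/(sqrt(-1512/45847 + 183/184)) = 1/(sqrt(8111793/8435848)) = 1/(sqrt(47389094706)/221996) = 38*sqrt(47389094706)/8111793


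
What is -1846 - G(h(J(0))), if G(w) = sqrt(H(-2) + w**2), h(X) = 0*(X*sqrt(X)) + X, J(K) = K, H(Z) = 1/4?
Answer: -3693/2 ≈ -1846.5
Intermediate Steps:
H(Z) = 1/4
h(X) = X (h(X) = 0*X**(3/2) + X = 0 + X = X)
G(w) = sqrt(1/4 + w**2)
-1846 - G(h(J(0))) = -1846 - sqrt(1 + 4*0**2)/2 = -1846 - sqrt(1 + 4*0)/2 = -1846 - sqrt(1 + 0)/2 = -1846 - sqrt(1)/2 = -1846 - 1/2 = -3693/2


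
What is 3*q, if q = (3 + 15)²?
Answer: 972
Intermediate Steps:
q = 324 (q = 18² = 324)
3*q = 3*324 = 972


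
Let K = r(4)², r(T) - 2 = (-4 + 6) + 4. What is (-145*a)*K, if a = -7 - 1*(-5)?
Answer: 18560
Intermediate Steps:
r(T) = 8 (r(T) = 2 + ((-4 + 6) + 4) = 2 + (2 + 4) = 2 + 6 = 8)
a = -2 (a = -7 + 5 = -2)
K = 64 (K = 8² = 64)
(-145*a)*K = -145*(-2)*64 = 290*64 = 18560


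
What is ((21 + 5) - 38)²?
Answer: 144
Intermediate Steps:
((21 + 5) - 38)² = (26 - 38)² = (-12)² = 144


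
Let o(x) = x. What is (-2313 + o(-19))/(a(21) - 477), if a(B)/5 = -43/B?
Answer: 12243/2558 ≈ 4.7862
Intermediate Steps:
a(B) = -215/B (a(B) = 5*(-43/B) = -215/B)
(-2313 + o(-19))/(a(21) - 477) = (-2313 - 19)/(-215/21 - 477) = -2332/(-215*1/21 - 477) = -2332/(-215/21 - 477) = -2332/(-10232/21) = -2332*(-21/10232) = 12243/2558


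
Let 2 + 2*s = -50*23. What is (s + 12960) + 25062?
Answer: 37446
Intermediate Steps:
s = -576 (s = -1 + (-50*23)/2 = -1 + (1/2)*(-1150) = -1 - 575 = -576)
(s + 12960) + 25062 = (-576 + 12960) + 25062 = 12384 + 25062 = 37446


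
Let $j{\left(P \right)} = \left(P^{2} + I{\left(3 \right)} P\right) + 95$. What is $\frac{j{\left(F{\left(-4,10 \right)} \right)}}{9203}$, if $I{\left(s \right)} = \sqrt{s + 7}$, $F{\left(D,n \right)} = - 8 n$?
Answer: $\frac{6495}{9203} - \frac{80 \sqrt{10}}{9203} \approx 0.67826$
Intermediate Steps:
$I{\left(s \right)} = \sqrt{7 + s}$
$j{\left(P \right)} = 95 + P^{2} + P \sqrt{10}$ ($j{\left(P \right)} = \left(P^{2} + \sqrt{7 + 3} P\right) + 95 = \left(P^{2} + \sqrt{10} P\right) + 95 = \left(P^{2} + P \sqrt{10}\right) + 95 = 95 + P^{2} + P \sqrt{10}$)
$\frac{j{\left(F{\left(-4,10 \right)} \right)}}{9203} = \frac{95 + \left(\left(-8\right) 10\right)^{2} + \left(-8\right) 10 \sqrt{10}}{9203} = \left(95 + \left(-80\right)^{2} - 80 \sqrt{10}\right) \frac{1}{9203} = \left(95 + 6400 - 80 \sqrt{10}\right) \frac{1}{9203} = \left(6495 - 80 \sqrt{10}\right) \frac{1}{9203} = \frac{6495}{9203} - \frac{80 \sqrt{10}}{9203}$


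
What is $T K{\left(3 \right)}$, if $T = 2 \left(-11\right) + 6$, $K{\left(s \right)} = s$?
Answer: $-48$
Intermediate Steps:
$T = -16$ ($T = -22 + 6 = -16$)
$T K{\left(3 \right)} = \left(-16\right) 3 = -48$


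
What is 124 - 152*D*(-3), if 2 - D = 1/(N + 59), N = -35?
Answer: 1017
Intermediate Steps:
D = 47/24 (D = 2 - 1/(-35 + 59) = 2 - 1/24 = 47/24 ≈ 1.9583)
124 - 152*D*(-3) = 124 - 893*(-3)/3 = 124 - 152*(-47/8) = 124 + 893 = 1017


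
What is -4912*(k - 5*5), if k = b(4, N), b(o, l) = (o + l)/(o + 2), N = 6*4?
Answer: 299632/3 ≈ 99877.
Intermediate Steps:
N = 24
b(o, l) = (l + o)/(2 + o)
k = 14/3 (k = (24 + 4)/(2 + 4) = 28/6 = (1/6)*28 = 14/3 ≈ 4.6667)
-4912*(k - 5*5) = -4912*(14/3 - 5*5) = -4912*(14/3 - 25) = -4912*(-61/3) = 299632/3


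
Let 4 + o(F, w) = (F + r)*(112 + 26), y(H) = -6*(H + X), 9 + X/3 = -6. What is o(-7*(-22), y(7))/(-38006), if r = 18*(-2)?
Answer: -8140/19003 ≈ -0.42835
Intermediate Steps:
X = -45 (X = -27 + 3*(-6) = -27 - 18 = -45)
y(H) = 270 - 6*H (y(H) = -6*(H - 45) = -6*(-45 + H) = 270 - 6*H)
r = -36
o(F, w) = -4972 + 138*F (o(F, w) = -4 + (F - 36)*(112 + 26) = -4 + (-36 + F)*138 = -4 + (-4968 + 138*F) = -4972 + 138*F)
o(-7*(-22), y(7))/(-38006) = (-4972 + 138*(-7*(-22)))/(-38006) = (-4972 + 138*154)*(-1/38006) = (-4972 + 21252)*(-1/38006) = 16280*(-1/38006) = -8140/19003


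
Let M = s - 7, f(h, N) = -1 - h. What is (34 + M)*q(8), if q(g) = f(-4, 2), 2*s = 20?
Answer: 111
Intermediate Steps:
s = 10 (s = (½)*20 = 10)
q(g) = 3 (q(g) = -1 - 1*(-4) = -1 + 4 = 3)
M = 3 (M = 10 - 7 = 3)
(34 + M)*q(8) = (34 + 3)*3 = 37*3 = 111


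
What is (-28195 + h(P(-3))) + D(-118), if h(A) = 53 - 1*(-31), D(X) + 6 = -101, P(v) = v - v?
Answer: -28218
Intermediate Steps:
P(v) = 0
D(X) = -107 (D(X) = -6 - 101 = -107)
h(A) = 84 (h(A) = 53 + 31 = 84)
(-28195 + h(P(-3))) + D(-118) = (-28195 + 84) - 107 = -28111 - 107 = -28218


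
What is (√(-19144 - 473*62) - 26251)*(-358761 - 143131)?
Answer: 13175166892 - 501892*I*√48470 ≈ 1.3175e+10 - 1.105e+8*I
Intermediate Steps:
(√(-19144 - 473*62) - 26251)*(-358761 - 143131) = (√(-19144 - 29326) - 26251)*(-501892) = (√(-48470) - 26251)*(-501892) = (I*√48470 - 26251)*(-501892) = (-26251 + I*√48470)*(-501892) = 13175166892 - 501892*I*√48470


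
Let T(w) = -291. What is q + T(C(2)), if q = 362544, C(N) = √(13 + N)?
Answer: 362253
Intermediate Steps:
q + T(C(2)) = 362544 - 291 = 362253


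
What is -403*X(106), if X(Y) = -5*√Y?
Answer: 2015*√106 ≈ 20746.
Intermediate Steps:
-403*X(106) = -(-2015)*√106 = 2015*√106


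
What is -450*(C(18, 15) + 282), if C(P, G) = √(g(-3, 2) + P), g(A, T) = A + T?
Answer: -126900 - 450*√17 ≈ -1.2876e+5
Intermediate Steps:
C(P, G) = √(-1 + P) (C(P, G) = √((-3 + 2) + P) = √(-1 + P))
-450*(C(18, 15) + 282) = -450*(√(-1 + 18) + 282) = -450*(√17 + 282) = -450*(282 + √17) = -126900 - 450*√17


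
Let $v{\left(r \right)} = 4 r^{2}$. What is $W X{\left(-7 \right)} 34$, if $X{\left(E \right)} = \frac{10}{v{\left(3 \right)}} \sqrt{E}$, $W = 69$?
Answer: $\frac{1955 i \sqrt{7}}{3} \approx 1724.1 i$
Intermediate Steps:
$X{\left(E \right)} = \frac{5 \sqrt{E}}{18}$ ($X{\left(E \right)} = \frac{10}{4 \cdot 3^{2}} \sqrt{E} = \frac{10}{4 \cdot 9} \sqrt{E} = \frac{10}{36} \sqrt{E} = 10 \cdot \frac{1}{36} \sqrt{E} = \frac{5 \sqrt{E}}{18}$)
$W X{\left(-7 \right)} 34 = 69 \frac{5 \sqrt{-7}}{18} \cdot 34 = 69 \frac{5 i \sqrt{7}}{18} \cdot 34 = \frac{115 i \sqrt{7}}{6} \cdot 34 = \frac{1955 i \sqrt{7}}{3}$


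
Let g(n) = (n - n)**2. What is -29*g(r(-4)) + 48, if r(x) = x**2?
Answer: 48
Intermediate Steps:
g(n) = 0 (g(n) = 0**2 = 0)
-29*g(r(-4)) + 48 = -29*0 + 48 = 0 + 48 = 48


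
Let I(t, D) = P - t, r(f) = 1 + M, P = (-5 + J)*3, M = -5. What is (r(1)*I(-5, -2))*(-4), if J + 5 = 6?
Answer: -112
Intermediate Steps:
J = 1 (J = -5 + 6 = 1)
P = -12 (P = (-5 + 1)*3 = -4*3 = -12)
r(f) = -4 (r(f) = 1 - 5 = -4)
I(t, D) = -12 - t
(r(1)*I(-5, -2))*(-4) = -4*(-12 - 1*(-5))*(-4) = -4*(-12 + 5)*(-4) = -4*(-7)*(-4) = 28*(-4) = -112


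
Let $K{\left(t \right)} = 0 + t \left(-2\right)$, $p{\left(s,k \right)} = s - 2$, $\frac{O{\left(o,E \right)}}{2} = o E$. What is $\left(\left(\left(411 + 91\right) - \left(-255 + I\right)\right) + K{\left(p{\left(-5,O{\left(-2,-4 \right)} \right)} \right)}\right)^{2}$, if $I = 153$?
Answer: $381924$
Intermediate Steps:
$O{\left(o,E \right)} = 2 E o$ ($O{\left(o,E \right)} = 2 o E = 2 E o$)
$p{\left(s,k \right)} = -2 + s$
$K{\left(t \right)} = - 2 t$ ($K{\left(t \right)} = 0 - 2 t = - 2 t$)
$\left(\left(\left(411 + 91\right) - \left(-255 + I\right)\right) + K{\left(p{\left(-5,O{\left(-2,-4 \right)} \right)} \right)}\right)^{2} = \left(\left(\left(411 + 91\right) + \left(255 - 153\right)\right) - 2 \left(-2 - 5\right)\right)^{2} = \left(\left(502 + \left(255 - 153\right)\right) - -14\right)^{2} = \left(\left(502 + 102\right) + 14\right)^{2} = \left(604 + 14\right)^{2} = 618^{2} = 381924$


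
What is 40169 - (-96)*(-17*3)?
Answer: 35273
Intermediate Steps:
40169 - (-96)*(-17*3) = 40169 - (-96)*(-51) = 40169 - 1*4896 = 40169 - 4896 = 35273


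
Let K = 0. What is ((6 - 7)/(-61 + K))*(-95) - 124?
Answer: -7659/61 ≈ -125.56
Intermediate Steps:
((6 - 7)/(-61 + K))*(-95) - 124 = ((6 - 7)/(-61 + 0))*(-95) - 124 = -1/(-61)*(-95) - 124 = -1*(-1/61)*(-95) - 124 = (1/61)*(-95) - 124 = -95/61 - 124 = -7659/61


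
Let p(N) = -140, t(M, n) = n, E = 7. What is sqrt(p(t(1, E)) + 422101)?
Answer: sqrt(421961) ≈ 649.58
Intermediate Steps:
sqrt(p(t(1, E)) + 422101) = sqrt(-140 + 422101) = sqrt(421961)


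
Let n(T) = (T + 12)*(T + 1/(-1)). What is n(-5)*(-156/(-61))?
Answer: -6552/61 ≈ -107.41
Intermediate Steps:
n(T) = (-1 + T)*(12 + T) (n(T) = (12 + T)*(T - 1) = (12 + T)*(-1 + T) = (-1 + T)*(12 + T))
n(-5)*(-156/(-61)) = (-12 + (-5)² + 11*(-5))*(-156/(-61)) = (-12 + 25 - 55)*(-156*(-1/61)) = -42*156/61 = -6552/61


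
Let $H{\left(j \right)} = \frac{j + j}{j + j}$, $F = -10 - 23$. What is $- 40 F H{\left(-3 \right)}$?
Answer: $1320$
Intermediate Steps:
$F = -33$
$H{\left(j \right)} = 1$ ($H{\left(j \right)} = \frac{2 j}{2 j} = 2 j \frac{1}{2 j} = 1$)
$- 40 F H{\left(-3 \right)} = \left(-40\right) \left(-33\right) 1 = 1320 \cdot 1 = 1320$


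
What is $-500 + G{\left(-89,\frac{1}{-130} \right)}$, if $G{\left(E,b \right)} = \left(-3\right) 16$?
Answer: $-548$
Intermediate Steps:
$G{\left(E,b \right)} = -48$
$-500 + G{\left(-89,\frac{1}{-130} \right)} = -500 - 48 = -548$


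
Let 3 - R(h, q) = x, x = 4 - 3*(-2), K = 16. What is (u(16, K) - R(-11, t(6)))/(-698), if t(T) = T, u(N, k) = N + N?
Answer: -39/698 ≈ -0.055874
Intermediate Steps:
u(N, k) = 2*N
x = 10 (x = 4 + 6 = 10)
R(h, q) = -7 (R(h, q) = 3 - 1*10 = 3 - 10 = -7)
(u(16, K) - R(-11, t(6)))/(-698) = (2*16 - 1*(-7))/(-698) = (32 + 7)*(-1/698) = 39*(-1/698) = -39/698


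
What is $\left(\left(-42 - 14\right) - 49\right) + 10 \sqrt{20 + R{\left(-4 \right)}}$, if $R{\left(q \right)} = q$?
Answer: $-65$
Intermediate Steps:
$\left(\left(-42 - 14\right) - 49\right) + 10 \sqrt{20 + R{\left(-4 \right)}} = \left(\left(-42 - 14\right) - 49\right) + 10 \sqrt{20 - 4} = \left(-56 - 49\right) + 10 \sqrt{16} = -105 + 10 \cdot 4 = -105 + 40 = -65$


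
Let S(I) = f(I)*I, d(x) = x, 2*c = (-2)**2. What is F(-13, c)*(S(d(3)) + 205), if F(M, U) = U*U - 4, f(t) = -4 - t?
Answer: 0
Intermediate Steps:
c = 2 (c = (1/2)*(-2)**2 = (1/2)*4 = 2)
F(M, U) = -4 + U**2 (F(M, U) = U**2 - 4 = -4 + U**2)
S(I) = I*(-4 - I) (S(I) = (-4 - I)*I = I*(-4 - I))
F(-13, c)*(S(d(3)) + 205) = (-4 + 2**2)*(-1*3*(4 + 3) + 205) = (-4 + 4)*(-1*3*7 + 205) = 0*(-21 + 205) = 0*184 = 0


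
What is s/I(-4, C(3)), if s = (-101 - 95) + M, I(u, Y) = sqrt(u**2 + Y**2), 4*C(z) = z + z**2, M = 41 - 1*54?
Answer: -209/5 ≈ -41.800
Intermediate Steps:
M = -13 (M = 41 - 54 = -13)
C(z) = z/4 + z**2/4 (C(z) = (z + z**2)/4 = z/4 + z**2/4)
I(u, Y) = sqrt(Y**2 + u**2)
s = -209 (s = (-101 - 95) - 13 = -196 - 13 = -209)
s/I(-4, C(3)) = -209/sqrt(((1/4)*3*(1 + 3))**2 + (-4)**2) = -209/sqrt(((1/4)*3*4)**2 + 16) = -209/sqrt(3**2 + 16) = -209/sqrt(9 + 16) = -209/(sqrt(25)) = -209/5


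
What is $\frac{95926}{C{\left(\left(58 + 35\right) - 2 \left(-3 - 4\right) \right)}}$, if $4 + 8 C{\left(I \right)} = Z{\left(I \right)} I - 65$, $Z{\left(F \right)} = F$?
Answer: $\frac{191852}{2845} \approx 67.435$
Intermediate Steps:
$C{\left(I \right)} = - \frac{69}{8} + \frac{I^{2}}{8}$ ($C{\left(I \right)} = - \frac{1}{2} + \frac{I I - 65}{8} = - \frac{1}{2} + \frac{I^{2} - 65}{8} = - \frac{1}{2} + \frac{-65 + I^{2}}{8} = - \frac{1}{2} + \left(- \frac{65}{8} + \frac{I^{2}}{8}\right) = - \frac{69}{8} + \frac{I^{2}}{8}$)
$\frac{95926}{C{\left(\left(58 + 35\right) - 2 \left(-3 - 4\right) \right)}} = \frac{95926}{- \frac{69}{8} + \frac{\left(\left(58 + 35\right) - 2 \left(-3 - 4\right)\right)^{2}}{8}} = \frac{95926}{- \frac{69}{8} + \frac{\left(93 - -14\right)^{2}}{8}} = \frac{95926}{- \frac{69}{8} + \frac{\left(93 + 14\right)^{2}}{8}} = \frac{95926}{- \frac{69}{8} + \frac{107^{2}}{8}} = \frac{95926}{- \frac{69}{8} + \frac{1}{8} \cdot 11449} = \frac{95926}{- \frac{69}{8} + \frac{11449}{8}} = \frac{95926}{\frac{2845}{2}} = 95926 \cdot \frac{2}{2845} = \frac{191852}{2845}$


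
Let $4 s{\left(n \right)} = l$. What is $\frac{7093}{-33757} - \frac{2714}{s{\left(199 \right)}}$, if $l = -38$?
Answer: $\frac{183098229}{641383} \approx 285.47$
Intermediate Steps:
$s{\left(n \right)} = - \frac{19}{2}$ ($s{\left(n \right)} = \frac{1}{4} \left(-38\right) = - \frac{19}{2}$)
$\frac{7093}{-33757} - \frac{2714}{s{\left(199 \right)}} = \frac{7093}{-33757} - \frac{2714}{- \frac{19}{2}} = 7093 \left(- \frac{1}{33757}\right) - - \frac{5428}{19} = - \frac{7093}{33757} + \frac{5428}{19} = \frac{183098229}{641383}$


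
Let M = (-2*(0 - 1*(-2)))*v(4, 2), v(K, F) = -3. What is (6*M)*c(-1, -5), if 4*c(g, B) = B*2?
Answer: -180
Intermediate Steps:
c(g, B) = B/2 (c(g, B) = (B*2)/4 = (2*B)/4 = B/2)
M = 12 (M = -2*(0 - 1*(-2))*(-3) = -2*(0 + 2)*(-3) = -2*2*(-3) = -4*(-3) = 12)
(6*M)*c(-1, -5) = (6*12)*((1/2)*(-5)) = 72*(-5/2) = -180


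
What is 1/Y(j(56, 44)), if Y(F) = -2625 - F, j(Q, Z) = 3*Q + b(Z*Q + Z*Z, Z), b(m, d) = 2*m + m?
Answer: -1/15993 ≈ -6.2527e-5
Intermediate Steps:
b(m, d) = 3*m
j(Q, Z) = 3*Q + 3*Z² + 3*Q*Z (j(Q, Z) = 3*Q + 3*(Z*Q + Z*Z) = 3*Q + 3*(Q*Z + Z²) = 3*Q + 3*(Z² + Q*Z) = 3*Q + (3*Z² + 3*Q*Z) = 3*Q + 3*Z² + 3*Q*Z)
1/Y(j(56, 44)) = 1/(-2625 - (3*56 + 3*44*(56 + 44))) = 1/(-2625 - (168 + 3*44*100)) = 1/(-2625 - (168 + 13200)) = 1/(-2625 - 1*13368) = 1/(-2625 - 13368) = 1/(-15993) = -1/15993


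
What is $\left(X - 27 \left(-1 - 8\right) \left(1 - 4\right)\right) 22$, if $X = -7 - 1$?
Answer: $-16214$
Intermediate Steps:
$X = -8$
$\left(X - 27 \left(-1 - 8\right) \left(1 - 4\right)\right) 22 = \left(-8 - 27 \left(-1 - 8\right) \left(1 - 4\right)\right) 22 = \left(-8 - 27 \left(\left(-9\right) \left(-3\right)\right)\right) 22 = \left(-8 - 729\right) 22 = \left(-737\right) 22 = -16214$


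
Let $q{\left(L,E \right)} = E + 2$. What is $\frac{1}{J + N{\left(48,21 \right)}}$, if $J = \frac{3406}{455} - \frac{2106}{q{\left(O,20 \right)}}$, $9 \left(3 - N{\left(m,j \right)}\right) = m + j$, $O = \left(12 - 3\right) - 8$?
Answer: $- \frac{1155}{107309} \approx -0.010763$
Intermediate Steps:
$O = 1$ ($O = 9 - 8 = 1$)
$N{\left(m,j \right)} = 3 - \frac{j}{9} - \frac{m}{9}$ ($N{\left(m,j \right)} = 3 - \frac{m + j}{9} = 3 - \frac{j + m}{9} = 3 - \left(\frac{j}{9} + \frac{m}{9}\right) = 3 - \frac{j}{9} - \frac{m}{9}$)
$q{\left(L,E \right)} = 2 + E$
$J = - \frac{33973}{385}$ ($J = \frac{3406}{455} - \frac{2106}{2 + 20} = 3406 \cdot \frac{1}{455} - \frac{2106}{22} = \frac{262}{35} - \frac{1053}{11} = - \frac{33973}{385} \approx -88.242$)
$\frac{1}{J + N{\left(48,21 \right)}} = \frac{1}{- \frac{33973}{385} - \frac{14}{3}} = \frac{1}{- \frac{107309}{1155}} = - \frac{1155}{107309}$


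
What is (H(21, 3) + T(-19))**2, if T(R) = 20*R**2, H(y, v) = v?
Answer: 52171729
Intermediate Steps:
(H(21, 3) + T(-19))**2 = (3 + 20*(-19)**2)**2 = (3 + 20*361)**2 = (3 + 7220)**2 = 7223**2 = 52171729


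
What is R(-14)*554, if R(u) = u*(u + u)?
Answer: 217168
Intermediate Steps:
R(u) = 2*u**2 (R(u) = u*(2*u) = 2*u**2)
R(-14)*554 = (2*(-14)**2)*554 = (2*196)*554 = 392*554 = 217168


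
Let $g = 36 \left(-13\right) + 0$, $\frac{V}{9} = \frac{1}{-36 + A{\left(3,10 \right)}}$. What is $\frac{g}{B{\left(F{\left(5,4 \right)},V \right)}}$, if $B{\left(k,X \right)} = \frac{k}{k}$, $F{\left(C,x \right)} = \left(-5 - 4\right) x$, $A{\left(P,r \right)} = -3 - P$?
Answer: $-468$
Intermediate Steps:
$F{\left(C,x \right)} = - 9 x$
$V = - \frac{3}{14}$ ($V = \frac{9}{-36 - 6} = \frac{9}{-42} = 9 \left(- \frac{1}{42}\right) = - \frac{3}{14} \approx -0.21429$)
$B{\left(k,X \right)} = 1$
$g = -468$ ($g = -468 + 0 = -468$)
$\frac{g}{B{\left(F{\left(5,4 \right)},V \right)}} = - \frac{468}{1} = \left(-468\right) 1 = -468$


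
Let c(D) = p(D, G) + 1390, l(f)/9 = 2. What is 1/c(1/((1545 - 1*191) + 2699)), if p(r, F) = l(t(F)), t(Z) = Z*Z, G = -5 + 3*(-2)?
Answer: 1/1408 ≈ 0.00071023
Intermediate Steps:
G = -11 (G = -5 - 6 = -11)
t(Z) = Z²
l(f) = 18 (l(f) = 9*2 = 18)
p(r, F) = 18
c(D) = 1408 (c(D) = 18 + 1390 = 1408)
1/c(1/((1545 - 1*191) + 2699)) = 1/1408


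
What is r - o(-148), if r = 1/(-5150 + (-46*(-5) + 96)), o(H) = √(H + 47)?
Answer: -1/4824 - I*√101 ≈ -0.0002073 - 10.05*I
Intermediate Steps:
o(H) = √(47 + H)
r = -1/4824 (r = 1/(-5150 + (230 + 96)) = 1/(-5150 + 326) = 1/(-4824) = -1/4824 ≈ -0.00020730)
r - o(-148) = -1/4824 - √(47 - 148) = -1/4824 - √(-101) = -1/4824 - I*√101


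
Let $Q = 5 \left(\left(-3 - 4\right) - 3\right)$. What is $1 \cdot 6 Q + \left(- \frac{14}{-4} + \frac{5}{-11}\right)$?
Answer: $- \frac{6533}{22} \approx -296.95$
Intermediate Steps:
$Q = -50$ ($Q = 5 \left(-7 - 3\right) = 5 \left(-10\right) = -50$)
$1 \cdot 6 Q + \left(- \frac{14}{-4} + \frac{5}{-11}\right) = 1 \cdot 6 \left(-50\right) + \left(- \frac{14}{-4} + \frac{5}{-11}\right) = 6 \left(-50\right) + \left(\left(-14\right) \left(- \frac{1}{4}\right) + 5 \left(- \frac{1}{11}\right)\right) = -300 + \left(\frac{7}{2} - \frac{5}{11}\right) = -300 + \frac{67}{22} = - \frac{6533}{22}$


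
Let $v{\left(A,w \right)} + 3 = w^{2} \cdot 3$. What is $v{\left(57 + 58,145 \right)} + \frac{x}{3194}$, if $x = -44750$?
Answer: $\frac{100703609}{1597} \approx 63058.0$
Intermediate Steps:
$v{\left(A,w \right)} = -3 + 3 w^{2}$ ($v{\left(A,w \right)} = -3 + w^{2} \cdot 3 = -3 + 3 w^{2}$)
$v{\left(57 + 58,145 \right)} + \frac{x}{3194} = \left(-3 + 3 \cdot 145^{2}\right) - \frac{44750}{3194} = \left(-3 + 3 \cdot 21025\right) - \frac{22375}{1597} = \left(-3 + 63075\right) - \frac{22375}{1597} = 63072 - \frac{22375}{1597} = \frac{100703609}{1597}$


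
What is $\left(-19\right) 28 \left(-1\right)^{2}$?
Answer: $-532$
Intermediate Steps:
$\left(-19\right) 28 \left(-1\right)^{2} = \left(-532\right) 1 = -532$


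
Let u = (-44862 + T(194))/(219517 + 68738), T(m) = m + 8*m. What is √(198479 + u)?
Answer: √1832421694357155/96085 ≈ 445.51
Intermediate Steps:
T(m) = 9*m
u = -14372/96085 (u = (-44862 + 9*194)/(219517 + 68738) = (-44862 + 1746)/288255 = -43116*1/288255 = -14372/96085 ≈ -0.14958)
√(198479 + u) = √(198479 - 14372/96085) = √(19070840343/96085) = √1832421694357155/96085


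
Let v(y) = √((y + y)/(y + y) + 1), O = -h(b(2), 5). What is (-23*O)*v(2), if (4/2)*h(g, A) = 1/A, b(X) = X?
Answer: 23*√2/10 ≈ 3.2527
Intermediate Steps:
h(g, A) = 1/(2*A)
O = -⅒ (O = -1/(2*5) = -1*⅒ = -⅒ ≈ -0.10000)
v(y) = √2 (v(y) = √((2*y)/((2*y)) + 1) = √((2*y)*(1/(2*y)) + 1) = √(1 + 1) = √2)
(-23*O)*v(2) = (-23*(-⅒))*√2 = 23*√2/10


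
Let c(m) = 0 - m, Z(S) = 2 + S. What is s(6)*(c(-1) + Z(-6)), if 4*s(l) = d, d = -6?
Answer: 9/2 ≈ 4.5000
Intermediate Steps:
s(l) = -3/2 (s(l) = (¼)*(-6) = -3/2)
c(m) = -m
s(6)*(c(-1) + Z(-6)) = -3*(-1*(-1) + (2 - 6))/2 = -3*(1 - 4)/2 = -3/2*(-3) = 9/2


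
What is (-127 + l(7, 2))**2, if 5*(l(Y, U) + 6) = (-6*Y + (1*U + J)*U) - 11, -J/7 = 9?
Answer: 28224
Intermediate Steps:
J = -63 (J = -7*9 = -63)
l(Y, U) = -41/5 - 6*Y/5 + U*(-63 + U)/5 (l(Y, U) = -6 + ((-6*Y + (1*U - 63)*U) - 11)/5 = -6 + ((-6*Y + (U - 63)*U) - 11)/5 = -6 + ((-6*Y + (-63 + U)*U) - 11)/5 = -6 + ((-6*Y + U*(-63 + U)) - 11)/5 = -6 + (-11 - 6*Y + U*(-63 + U))/5 = -6 + (-11/5 - 6*Y/5 + U*(-63 + U)/5) = -41/5 - 6*Y/5 + U*(-63 + U)/5)
(-127 + l(7, 2))**2 = (-127 + (-41/5 - 63/5*2 - 6/5*7 + (1/5)*2**2))**2 = (-127 + (-41/5 - 126/5 - 42/5 + (1/5)*4))**2 = (-127 + (-41/5 - 126/5 - 42/5 + 4/5))**2 = (-127 - 41)**2 = (-168)**2 = 28224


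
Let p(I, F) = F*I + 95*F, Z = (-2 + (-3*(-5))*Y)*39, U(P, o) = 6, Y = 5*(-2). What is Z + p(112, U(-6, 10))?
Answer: -4686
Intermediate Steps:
Y = -10
Z = -5928 (Z = (-2 - 3*(-5)*(-10))*39 = (-2 + 15*(-10))*39 = (-2 - 150)*39 = -152*39 = -5928)
p(I, F) = 95*F + F*I
Z + p(112, U(-6, 10)) = -5928 + 6*(95 + 112) = -5928 + 6*207 = -5928 + 1242 = -4686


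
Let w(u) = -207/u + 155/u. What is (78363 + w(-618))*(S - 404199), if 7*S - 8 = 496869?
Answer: -56479992599588/2163 ≈ -2.6112e+10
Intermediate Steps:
S = 496877/7 (S = 8/7 + (⅐)*496869 = 8/7 + 496869/7 = 496877/7 ≈ 70982.)
w(u) = -52/u
(78363 + w(-618))*(S - 404199) = (78363 - 52/(-618))*(496877/7 - 404199) = (78363 - 52*(-1/618))*(-2332516/7) = (78363 + 26/309)*(-2332516/7) = (24214193/309)*(-2332516/7) = -56479992599588/2163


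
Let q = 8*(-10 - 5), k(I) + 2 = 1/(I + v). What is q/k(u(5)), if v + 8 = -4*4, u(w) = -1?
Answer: 1000/17 ≈ 58.824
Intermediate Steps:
v = -24 (v = -8 - 4*4 = -8 - 16 = -24)
k(I) = -2 + 1/(-24 + I) (k(I) = -2 + 1/(I - 24) = -2 + 1/(-24 + I))
q = -120 (q = 8*(-15) = -120)
q/k(u(5)) = -120*(-24 - 1)/(49 - 2*(-1)) = -120*(-25/(49 + 2)) = -120/((-1/25*51)) = -120/(-51/25) = -120*(-25/51) = 1000/17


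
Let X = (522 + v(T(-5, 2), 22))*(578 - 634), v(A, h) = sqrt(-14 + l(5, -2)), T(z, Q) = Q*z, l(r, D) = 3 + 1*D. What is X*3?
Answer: -87696 - 168*I*sqrt(13) ≈ -87696.0 - 605.73*I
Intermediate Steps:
l(r, D) = 3 + D
v(A, h) = I*sqrt(13) (v(A, h) = sqrt(-14 + (3 - 2)) = sqrt(-14 + 1) = sqrt(-13) = I*sqrt(13))
X = -29232 - 56*I*sqrt(13) (X = (522 + I*sqrt(13))*(578 - 634) = (522 + I*sqrt(13))*(-56) = -29232 - 56*I*sqrt(13) ≈ -29232.0 - 201.91*I)
X*3 = (-29232 - 56*I*sqrt(13))*3 = -87696 - 168*I*sqrt(13)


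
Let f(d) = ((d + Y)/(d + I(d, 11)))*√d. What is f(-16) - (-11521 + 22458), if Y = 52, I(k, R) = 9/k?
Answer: -10937 - 2304*I/265 ≈ -10937.0 - 8.6943*I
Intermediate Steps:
f(d) = √d*(52 + d)/(d + 9/d) (f(d) = ((d + 52)/(d + 9/d))*√d = ((52 + d)/(d + 9/d))*√d = √d*(52 + d)/(d + 9/d))
f(-16) - (-11521 + 22458) = (-16)^(3/2)*(52 - 16)/(9 + (-16)²) - (-11521 + 22458) = -64*I*36/(9 + 256) - 1*10937 = -64*I*36/265 - 10937 = -64*I*(1/265)*36 - 10937 = -2304*I/265 - 10937 = -10937 - 2304*I/265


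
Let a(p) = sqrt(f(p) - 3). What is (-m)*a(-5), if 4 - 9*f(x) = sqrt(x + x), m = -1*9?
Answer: 3*sqrt(-23 - I*sqrt(10)) ≈ 0.98675 - 14.421*I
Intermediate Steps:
m = -9
f(x) = 4/9 - sqrt(2)*sqrt(x)/9 (f(x) = 4/9 - sqrt(x + x)/9 = 4/9 - sqrt(2)*sqrt(x)/9)
a(p) = sqrt(-23/9 - sqrt(2)*sqrt(p)/9) (a(p) = sqrt((4/9 - sqrt(2)*sqrt(p)/9) - 3) = sqrt(-23/9 - sqrt(2)*sqrt(p)/9))
(-m)*a(-5) = (-1*(-9))*(sqrt(-23 - sqrt(2)*sqrt(-5))/3) = 9*(sqrt(-23 - sqrt(2)*I*sqrt(5))/3) = 9*(sqrt(-23 - I*sqrt(10))/3) = 3*sqrt(-23 - I*sqrt(10))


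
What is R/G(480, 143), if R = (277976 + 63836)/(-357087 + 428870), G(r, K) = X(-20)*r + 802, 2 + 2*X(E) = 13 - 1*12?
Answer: 170906/20171023 ≈ 0.0084728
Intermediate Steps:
X(E) = -½ (X(E) = -1 + (13 - 1*12)/2 = -1 + (13 - 12)/2 = -1 + (½)*1 = -1 + ½ = -½)
G(r, K) = 802 - r/2 (G(r, K) = -r/2 + 802 = 802 - r/2)
R = 341812/71783 ≈ 4.7617
R/G(480, 143) = 341812/(71783*(802 - ½*480)) = 341812/(71783*(802 - 240)) = (341812/71783)/562 = (341812/71783)*(1/562) = 170906/20171023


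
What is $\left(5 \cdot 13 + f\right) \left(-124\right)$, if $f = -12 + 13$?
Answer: $-8184$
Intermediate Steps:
$f = 1$
$\left(5 \cdot 13 + f\right) \left(-124\right) = \left(5 \cdot 13 + 1\right) \left(-124\right) = \left(65 + 1\right) \left(-124\right) = 66 \left(-124\right) = -8184$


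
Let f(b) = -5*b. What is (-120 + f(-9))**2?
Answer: 5625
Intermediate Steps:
(-120 + f(-9))**2 = (-120 - 5*(-9))**2 = (-120 + 45)**2 = (-75)**2 = 5625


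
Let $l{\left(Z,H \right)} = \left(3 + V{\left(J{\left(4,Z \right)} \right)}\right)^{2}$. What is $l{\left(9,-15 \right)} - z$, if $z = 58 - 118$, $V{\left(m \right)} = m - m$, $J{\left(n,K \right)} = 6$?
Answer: $69$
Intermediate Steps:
$V{\left(m \right)} = 0$
$z = -60$ ($z = 58 - 118 = -60$)
$l{\left(Z,H \right)} = 9$ ($l{\left(Z,H \right)} = \left(3 + 0\right)^{2} = 3^{2} = 9$)
$l{\left(9,-15 \right)} - z = 9 - -60 = 9 + 60 = 69$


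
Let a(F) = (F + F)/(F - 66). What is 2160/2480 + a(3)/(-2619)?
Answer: 1485035/1704969 ≈ 0.87100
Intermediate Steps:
a(F) = 2*F/(-66 + F) (a(F) = (2*F)/(-66 + F) = 2*F/(-66 + F))
2160/2480 + a(3)/(-2619) = 2160/2480 + (2*3/(-66 + 3))/(-2619) = 2160*(1/2480) + (2*3/(-63))*(-1/2619) = 27/31 + (2*3*(-1/63))*(-1/2619) = 27/31 - 2/21*(-1/2619) = 27/31 + 2/54999 = 1485035/1704969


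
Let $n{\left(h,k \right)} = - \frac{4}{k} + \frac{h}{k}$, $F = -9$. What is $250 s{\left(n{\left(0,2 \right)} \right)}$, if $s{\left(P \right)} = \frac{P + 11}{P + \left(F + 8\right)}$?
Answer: $-750$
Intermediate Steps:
$s{\left(P \right)} = \frac{11 + P}{-1 + P}$ ($s{\left(P \right)} = \frac{P + 11}{P + \left(-9 + 8\right)} = \frac{11 + P}{P - 1} = \frac{11 + P}{-1 + P}$)
$250 s{\left(n{\left(0,2 \right)} \right)} = 250 \frac{11 + \frac{-4 + 0}{2}}{-1 + \frac{-4 + 0}{2}} = 250 \frac{11 + \frac{1}{2} \left(-4\right)}{-1 + \frac{1}{2} \left(-4\right)} = 250 \frac{11 - 2}{-1 - 2} = 250 \frac{1}{-3} \cdot 9 = 250 \left(\left(- \frac{1}{3}\right) 9\right) = 250 \left(-3\right) = -750$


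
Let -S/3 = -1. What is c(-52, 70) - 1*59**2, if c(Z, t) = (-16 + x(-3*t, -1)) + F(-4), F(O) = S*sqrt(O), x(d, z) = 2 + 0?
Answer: -3495 + 6*I ≈ -3495.0 + 6.0*I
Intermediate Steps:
x(d, z) = 2
S = 3 (S = -3*(-1) = 3)
F(O) = 3*sqrt(O)
c(Z, t) = -14 + 6*I (c(Z, t) = (-16 + 2) + 3*sqrt(-4) = -14 + 3*(2*I) = -14 + 6*I)
c(-52, 70) - 1*59**2 = (-14 + 6*I) - 1*59**2 = (-14 + 6*I) - 1*3481 = (-14 + 6*I) - 3481 = -3495 + 6*I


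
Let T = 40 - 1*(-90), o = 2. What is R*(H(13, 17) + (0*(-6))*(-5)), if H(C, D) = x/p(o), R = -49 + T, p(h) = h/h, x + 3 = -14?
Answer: -1377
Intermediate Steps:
x = -17 (x = -3 - 14 = -17)
T = 130 (T = 40 + 90 = 130)
p(h) = 1
R = 81 (R = -49 + 130 = 81)
H(C, D) = -17 (H(C, D) = -17/1 = -17*1 = -17)
R*(H(13, 17) + (0*(-6))*(-5)) = 81*(-17 + (0*(-6))*(-5)) = 81*(-17 + 0*(-5)) = 81*(-17 + 0) = 81*(-17) = -1377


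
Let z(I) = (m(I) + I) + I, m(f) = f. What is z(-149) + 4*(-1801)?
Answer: -7651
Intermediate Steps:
z(I) = 3*I (z(I) = (I + I) + I = 2*I + I = 3*I)
z(-149) + 4*(-1801) = 3*(-149) + 4*(-1801) = -447 - 7204 = -7651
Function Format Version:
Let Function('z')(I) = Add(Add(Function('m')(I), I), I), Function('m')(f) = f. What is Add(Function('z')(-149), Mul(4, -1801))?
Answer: -7651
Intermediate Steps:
Function('z')(I) = Mul(3, I) (Function('z')(I) = Add(Add(I, I), I) = Add(Mul(2, I), I) = Mul(3, I))
Add(Function('z')(-149), Mul(4, -1801)) = Add(Mul(3, -149), Mul(4, -1801)) = Add(-447, -7204) = -7651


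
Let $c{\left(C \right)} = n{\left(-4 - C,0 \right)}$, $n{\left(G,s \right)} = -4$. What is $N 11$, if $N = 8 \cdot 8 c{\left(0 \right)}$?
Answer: $-2816$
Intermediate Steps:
$c{\left(C \right)} = -4$
$N = -256$ ($N = 8 \cdot 8 \left(-4\right) = 64 \left(-4\right) = -256$)
$N 11 = \left(-256\right) 11 = -2816$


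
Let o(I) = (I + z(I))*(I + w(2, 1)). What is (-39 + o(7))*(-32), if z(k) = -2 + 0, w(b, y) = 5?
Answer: -672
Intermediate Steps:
z(k) = -2
o(I) = (-2 + I)*(5 + I) (o(I) = (I - 2)*(I + 5) = (-2 + I)*(5 + I))
(-39 + o(7))*(-32) = (-39 + (-10 + 7² + 3*7))*(-32) = (-39 + (-10 + 49 + 21))*(-32) = (-39 + 60)*(-32) = 21*(-32) = -672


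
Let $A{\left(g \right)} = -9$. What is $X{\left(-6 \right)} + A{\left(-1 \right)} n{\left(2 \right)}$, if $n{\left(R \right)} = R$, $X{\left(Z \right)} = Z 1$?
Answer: $-24$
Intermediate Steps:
$X{\left(Z \right)} = Z$
$X{\left(-6 \right)} + A{\left(-1 \right)} n{\left(2 \right)} = -6 - 18 = -24$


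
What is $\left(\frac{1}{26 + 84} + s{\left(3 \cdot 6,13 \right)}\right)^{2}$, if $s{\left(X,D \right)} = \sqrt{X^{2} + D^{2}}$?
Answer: $\frac{5965301}{12100} + \frac{\sqrt{493}}{55} \approx 493.4$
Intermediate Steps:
$s{\left(X,D \right)} = \sqrt{D^{2} + X^{2}}$
$\left(\frac{1}{26 + 84} + s{\left(3 \cdot 6,13 \right)}\right)^{2} = \left(\frac{1}{26 + 84} + \sqrt{13^{2} + \left(3 \cdot 6\right)^{2}}\right)^{2} = \left(\frac{1}{110} + \sqrt{169 + 18^{2}}\right)^{2} = \left(\frac{1}{110} + \sqrt{169 + 324}\right)^{2} = \left(\frac{1}{110} + \sqrt{493}\right)^{2}$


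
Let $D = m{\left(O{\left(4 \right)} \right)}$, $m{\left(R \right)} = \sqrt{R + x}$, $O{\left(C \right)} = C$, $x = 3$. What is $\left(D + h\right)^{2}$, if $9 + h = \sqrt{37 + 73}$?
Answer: $\left(-9 + \sqrt{7} + \sqrt{110}\right)^{2} \approx 17.089$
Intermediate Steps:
$m{\left(R \right)} = \sqrt{3 + R}$ ($m{\left(R \right)} = \sqrt{R + 3} = \sqrt{3 + R}$)
$h = -9 + \sqrt{110}$ ($h = -9 + \sqrt{37 + 73} = -9 + \sqrt{110} \approx 1.4881$)
$D = \sqrt{7}$ ($D = \sqrt{3 + 4} = \sqrt{7} \approx 2.6458$)
$\left(D + h\right)^{2} = \left(\sqrt{7} - \left(9 - \sqrt{110}\right)\right)^{2} = \left(-9 + \sqrt{7} + \sqrt{110}\right)^{2}$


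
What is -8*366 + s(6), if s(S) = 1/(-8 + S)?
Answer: -5857/2 ≈ -2928.5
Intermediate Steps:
-8*366 + s(6) = -8*366 + 1/(-8 + 6) = -2928 + 1/(-2) = -2928 - ½ = -5857/2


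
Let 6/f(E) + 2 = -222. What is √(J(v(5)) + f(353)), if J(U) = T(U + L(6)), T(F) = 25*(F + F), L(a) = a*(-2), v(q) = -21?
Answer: I*√1293621/28 ≈ 40.621*I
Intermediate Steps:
L(a) = -2*a
f(E) = -3/112 (f(E) = 6/(-2 - 222) = 6/(-224) = 6*(-1/224) = -3/112)
T(F) = 50*F (T(F) = 25*(2*F) = 50*F)
J(U) = -600 + 50*U (J(U) = 50*(U - 2*6) = 50*(U - 12) = 50*(-12 + U) = -600 + 50*U)
√(J(v(5)) + f(353)) = √((-600 + 50*(-21)) - 3/112) = √((-600 - 1050) - 3/112) = √(-1650 - 3/112) = √(-184803/112) = I*√1293621/28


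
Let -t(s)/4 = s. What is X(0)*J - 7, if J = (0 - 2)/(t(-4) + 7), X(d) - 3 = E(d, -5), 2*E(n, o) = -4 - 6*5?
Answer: -133/23 ≈ -5.7826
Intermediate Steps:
E(n, o) = -17 (E(n, o) = (-4 - 6*5)/2 = (-4 - 1*30)/2 = (-4 - 30)/2 = (½)*(-34) = -17)
X(d) = -14 (X(d) = 3 - 17 = -14)
t(s) = -4*s
J = -2/23 (J = (0 - 2)/(-4*(-4) + 7) = -2/(16 + 7) = -2/23 ≈ -0.086957)
X(0)*J - 7 = -14*(-2/23) - 7 = 28/23 - 7 = -133/23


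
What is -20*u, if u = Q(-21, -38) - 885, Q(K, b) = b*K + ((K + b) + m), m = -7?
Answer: 3060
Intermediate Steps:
Q(K, b) = -7 + K + b + K*b (Q(K, b) = b*K + ((K + b) - 7) = K*b + (-7 + K + b) = -7 + K + b + K*b)
u = -153 (u = (-7 - 21 - 38 - 21*(-38)) - 885 = (-7 - 21 - 38 + 798) - 885 = 732 - 885 = -153)
-20*u = -20*(-153) = 3060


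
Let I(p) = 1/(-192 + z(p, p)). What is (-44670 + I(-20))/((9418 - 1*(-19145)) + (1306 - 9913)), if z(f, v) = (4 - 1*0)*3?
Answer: -8040601/3592080 ≈ -2.2384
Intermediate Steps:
z(f, v) = 12 (z(f, v) = (4 + 0)*3 = 4*3 = 12)
I(p) = -1/180 (I(p) = 1/(-192 + 12) = 1/(-180) = -1/180)
(-44670 + I(-20))/((9418 - 1*(-19145)) + (1306 - 9913)) = (-44670 - 1/180)/((9418 - 1*(-19145)) + (1306 - 9913)) = -8040601/(180*((9418 + 19145) - 8607)) = -8040601/(180*(28563 - 8607)) = -8040601/180/19956 = -8040601/180*1/19956 = -8040601/3592080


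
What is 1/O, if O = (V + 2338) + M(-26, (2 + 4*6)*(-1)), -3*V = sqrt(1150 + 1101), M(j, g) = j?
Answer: 20808/48105845 + 3*sqrt(2251)/48105845 ≈ 0.00043551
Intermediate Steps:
V = -sqrt(2251)/3 (V = -sqrt(1150 + 1101)/3 = -sqrt(2251)/3 ≈ -15.815)
O = 2312 - sqrt(2251)/3 (O = (-sqrt(2251)/3 + 2338) - 26 = (2338 - sqrt(2251)/3) - 26 = 2312 - sqrt(2251)/3 ≈ 2296.2)
1/O = 1/(2312 - sqrt(2251)/3)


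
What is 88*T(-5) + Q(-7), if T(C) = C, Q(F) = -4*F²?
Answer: -636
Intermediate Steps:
88*T(-5) + Q(-7) = 88*(-5) - 4*(-7)² = -440 - 4*49 = -440 - 196 = -636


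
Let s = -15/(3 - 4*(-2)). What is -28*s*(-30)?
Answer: -12600/11 ≈ -1145.5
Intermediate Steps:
s = -15/11 (s = -15/(3 + 8) = -15/11 ≈ -1.3636)
-28*s*(-30) = -28*(-15/11)*(-30) = (420/11)*(-30) = -12600/11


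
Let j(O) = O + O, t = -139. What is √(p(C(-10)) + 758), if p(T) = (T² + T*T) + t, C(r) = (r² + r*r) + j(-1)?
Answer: √79027 ≈ 281.12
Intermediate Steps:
j(O) = 2*O
C(r) = -2 + 2*r² (C(r) = (r² + r*r) + 2*(-1) = (r² + r²) - 2 = 2*r² - 2 = -2 + 2*r²)
p(T) = -139 + 2*T² (p(T) = (T² + T*T) - 139 = (T² + T²) - 139 = 2*T² - 139 = -139 + 2*T²)
√(p(C(-10)) + 758) = √((-139 + 2*(-2 + 2*(-10)²)²) + 758) = √((-139 + 2*(-2 + 2*100)²) + 758) = √((-139 + 2*(-2 + 200)²) + 758) = √((-139 + 2*198²) + 758) = √((-139 + 2*39204) + 758) = √((-139 + 78408) + 758) = √(78269 + 758) = √79027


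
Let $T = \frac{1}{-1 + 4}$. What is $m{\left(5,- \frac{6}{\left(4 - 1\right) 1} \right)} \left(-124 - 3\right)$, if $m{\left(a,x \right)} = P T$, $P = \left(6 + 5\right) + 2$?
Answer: $- \frac{1651}{3} \approx -550.33$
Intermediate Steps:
$P = 13$ ($P = 11 + 2 = 13$)
$T = \frac{1}{3} \approx 0.33333$
$m{\left(a,x \right)} = \frac{13}{3}$ ($m{\left(a,x \right)} = 13 \cdot \frac{1}{3} = \frac{13}{3}$)
$m{\left(5,- \frac{6}{\left(4 - 1\right) 1} \right)} \left(-124 - 3\right) = \frac{13 \left(-124 - 3\right)}{3} = \frac{13}{3} \left(-127\right) = - \frac{1651}{3}$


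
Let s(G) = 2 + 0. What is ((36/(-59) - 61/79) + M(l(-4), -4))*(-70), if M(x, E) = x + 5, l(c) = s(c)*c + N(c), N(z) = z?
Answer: 2734900/4661 ≈ 586.76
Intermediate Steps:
s(G) = 2
l(c) = 3*c (l(c) = 2*c + c = 3*c)
M(x, E) = 5 + x
((36/(-59) - 61/79) + M(l(-4), -4))*(-70) = ((36/(-59) - 61/79) + (5 + 3*(-4)))*(-70) = ((36*(-1/59) - 61*1/79) + (5 - 12))*(-70) = ((-36/59 - 61/79) - 7)*(-70) = (-6443/4661 - 7)*(-70) = -39070/4661*(-70) = 2734900/4661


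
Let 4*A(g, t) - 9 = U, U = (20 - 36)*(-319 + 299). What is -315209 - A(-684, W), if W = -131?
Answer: -1261165/4 ≈ -3.1529e+5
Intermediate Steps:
U = 320 (U = -16*(-20) = 320)
A(g, t) = 329/4 (A(g, t) = 9/4 + (¼)*320 = 9/4 + 80 = 329/4)
-315209 - A(-684, W) = -315209 - 1*329/4 = -315209 - 329/4 = -1261165/4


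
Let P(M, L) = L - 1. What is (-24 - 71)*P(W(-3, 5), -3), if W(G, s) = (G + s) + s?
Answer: 380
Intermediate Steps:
W(G, s) = G + 2*s
P(M, L) = -1 + L
(-24 - 71)*P(W(-3, 5), -3) = (-24 - 71)*(-1 - 3) = -95*(-4) = 380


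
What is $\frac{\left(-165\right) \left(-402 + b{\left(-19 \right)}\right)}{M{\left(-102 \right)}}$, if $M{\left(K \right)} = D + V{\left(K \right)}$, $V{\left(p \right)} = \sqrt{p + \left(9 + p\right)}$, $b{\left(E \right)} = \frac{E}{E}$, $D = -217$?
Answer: $- \frac{14357805}{47284} - \frac{66165 i \sqrt{195}}{47284} \approx -303.65 - 19.54 i$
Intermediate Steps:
$b{\left(E \right)} = 1$
$V{\left(p \right)} = \sqrt{9 + 2 p}$
$M{\left(K \right)} = -217 + \sqrt{9 + 2 K}$
$\frac{\left(-165\right) \left(-402 + b{\left(-19 \right)}\right)}{M{\left(-102 \right)}} = \frac{\left(-165\right) \left(-402 + 1\right)}{-217 + \sqrt{9 + 2 \left(-102\right)}} = \frac{\left(-165\right) \left(-401\right)}{-217 + \sqrt{9 - 204}} = \frac{66165}{-217 + \sqrt{-195}} = \frac{66165}{-217 + i \sqrt{195}}$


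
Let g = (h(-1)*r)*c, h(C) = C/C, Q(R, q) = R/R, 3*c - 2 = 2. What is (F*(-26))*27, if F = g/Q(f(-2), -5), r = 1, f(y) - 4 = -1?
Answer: -936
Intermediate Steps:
c = 4/3 (c = ⅔ + (⅓)*2 = ⅔ + ⅔ = 4/3 ≈ 1.3333)
f(y) = 3 (f(y) = 4 - 1 = 3)
Q(R, q) = 1
h(C) = 1
g = 4/3 (g = (1*1)*(4/3) = 1*(4/3) = 4/3 ≈ 1.3333)
F = 4/3 (F = (4/3)/1 = (4/3)*1 = 4/3 ≈ 1.3333)
(F*(-26))*27 = ((4/3)*(-26))*27 = -104/3*27 = -936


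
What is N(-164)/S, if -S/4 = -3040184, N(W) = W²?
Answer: 1681/760046 ≈ 0.0022117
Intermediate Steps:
S = 12160736 (S = -4*(-3040184) = 12160736)
N(-164)/S = (-164)²/12160736 = 26896*(1/12160736) = 1681/760046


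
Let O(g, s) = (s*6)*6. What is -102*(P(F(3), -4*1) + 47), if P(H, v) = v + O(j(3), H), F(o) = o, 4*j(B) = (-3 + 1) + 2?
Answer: -15402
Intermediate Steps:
j(B) = 0 (j(B) = ((-3 + 1) + 2)/4 = (-2 + 2)/4 = (¼)*0 = 0)
O(g, s) = 36*s (O(g, s) = (6*s)*6 = 36*s)
P(H, v) = v + 36*H
-102*(P(F(3), -4*1) + 47) = -102*((-4*1 + 36*3) + 47) = -102*((-4 + 108) + 47) = -102*(104 + 47) = -102*151 = -15402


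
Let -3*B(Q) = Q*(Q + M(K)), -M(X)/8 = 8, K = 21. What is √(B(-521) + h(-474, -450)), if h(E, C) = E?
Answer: 3*I*√11341 ≈ 319.48*I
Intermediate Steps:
M(X) = -64 (M(X) = -8*8 = -64)
B(Q) = -Q*(-64 + Q)/3 (B(Q) = -Q*(Q - 64)/3 = -Q*(-64 + Q)/3)
√(B(-521) + h(-474, -450)) = √((⅓)*(-521)*(64 - 1*(-521)) - 474) = √((⅓)*(-521)*(64 + 521) - 474) = √((⅓)*(-521)*585 - 474) = √(-101595 - 474) = √(-102069) = 3*I*√11341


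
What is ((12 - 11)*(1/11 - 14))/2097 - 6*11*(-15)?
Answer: 2537353/2563 ≈ 989.99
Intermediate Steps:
((12 - 11)*(1/11 - 14))/2097 - 6*11*(-15) = (1*(1/11 - 14))*(1/2097) - 66*(-15) = (1*(-153/11))*(1/2097) + 990 = -153/11*1/2097 + 990 = -17/2563 + 990 = 2537353/2563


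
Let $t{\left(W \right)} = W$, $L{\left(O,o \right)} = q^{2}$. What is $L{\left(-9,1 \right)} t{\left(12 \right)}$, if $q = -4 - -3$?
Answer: $12$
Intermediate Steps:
$q = -1$ ($q = -4 + 3 = -1$)
$L{\left(O,o \right)} = 1$ ($L{\left(O,o \right)} = \left(-1\right)^{2} = 1$)
$L{\left(-9,1 \right)} t{\left(12 \right)} = 1 \cdot 12 = 12$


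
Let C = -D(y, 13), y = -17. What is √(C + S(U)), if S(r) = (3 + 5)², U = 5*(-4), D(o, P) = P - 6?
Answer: √57 ≈ 7.5498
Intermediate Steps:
D(o, P) = -6 + P
C = -7 (C = -(-6 + 13) = -1*7 = -7)
U = -20
S(r) = 64 (S(r) = 8² = 64)
√(C + S(U)) = √(-7 + 64) = √57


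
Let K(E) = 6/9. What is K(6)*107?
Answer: 214/3 ≈ 71.333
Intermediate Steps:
K(E) = ⅔ (K(E) = 6*(⅑) = ⅔)
K(6)*107 = (⅔)*107 = 214/3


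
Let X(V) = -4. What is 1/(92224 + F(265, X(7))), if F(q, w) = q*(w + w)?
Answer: 1/90104 ≈ 1.1098e-5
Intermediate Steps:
F(q, w) = 2*q*w (F(q, w) = q*(2*w) = 2*q*w)
1/(92224 + F(265, X(7))) = 1/(92224 + 2*265*(-4)) = 1/(92224 - 2120) = 1/90104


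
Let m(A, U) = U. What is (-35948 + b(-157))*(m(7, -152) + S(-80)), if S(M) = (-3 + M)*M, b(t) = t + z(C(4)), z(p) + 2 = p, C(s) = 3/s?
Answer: -234257350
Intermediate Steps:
z(p) = -2 + p
b(t) = -5/4 + t (b(t) = t + (-2 + 3/4) = t + (-2 + 3*(¼)) = t + (-2 + ¾) = t - 5/4 = -5/4 + t)
S(M) = M*(-3 + M)
(-35948 + b(-157))*(m(7, -152) + S(-80)) = (-35948 + (-5/4 - 157))*(-152 - 80*(-3 - 80)) = (-35948 - 633/4)*(-152 - 80*(-83)) = -144425*(-152 + 6640)/4 = -144425/4*6488 = -234257350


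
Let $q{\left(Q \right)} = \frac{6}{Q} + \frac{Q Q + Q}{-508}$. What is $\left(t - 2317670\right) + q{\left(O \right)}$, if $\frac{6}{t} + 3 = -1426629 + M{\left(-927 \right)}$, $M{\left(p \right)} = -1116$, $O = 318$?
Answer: $- \frac{1856260475998126}{800847649} \approx -2.3179 \cdot 10^{6}$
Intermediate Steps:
$t = - \frac{1}{237958}$ ($t = \frac{6}{-3 - 1427745} = \frac{6}{-1427748} = 6 \left(- \frac{1}{1427748}\right) = - \frac{1}{237958} \approx -4.2024 \cdot 10^{-6}$)
$q{\left(Q \right)} = \frac{6}{Q} - \frac{Q}{508} - \frac{Q^{2}}{508}$ ($q{\left(Q \right)} = \frac{6}{Q} + \left(Q^{2} + Q\right) \left(- \frac{1}{508}\right) = \frac{6}{Q} + \left(Q + Q^{2}\right) \left(- \frac{1}{508}\right) = \frac{6}{Q} - \left(\frac{Q}{508} + \frac{Q^{2}}{508}\right) = \frac{6}{Q} - \frac{Q}{508} - \frac{Q^{2}}{508}$)
$\left(t - 2317670\right) + q{\left(O \right)} = \left(- \frac{1}{237958} - 2317670\right) + \frac{3048 - 318^{2} - 318^{3}}{508 \cdot 318} = - \frac{551508117861}{237958} + \frac{1}{508} \cdot \frac{1}{318} \left(3048 - 101124 - 32157432\right) = - \frac{551508117861}{237958} + \frac{1}{508} \cdot \frac{1}{318} \left(-32255508\right) = - \frac{551508117861}{237958} - \frac{2687959}{13462} = - \frac{1856260475998126}{800847649}$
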